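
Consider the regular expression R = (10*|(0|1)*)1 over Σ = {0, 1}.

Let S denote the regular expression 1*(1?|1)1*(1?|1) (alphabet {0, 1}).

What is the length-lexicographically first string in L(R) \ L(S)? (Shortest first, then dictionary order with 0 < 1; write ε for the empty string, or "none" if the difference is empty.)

01

The string 01 is accepted by R but not by S.
No shorter string lies in the difference, and 01 is the lexicographically first length-2 string in L(R) \ L(S).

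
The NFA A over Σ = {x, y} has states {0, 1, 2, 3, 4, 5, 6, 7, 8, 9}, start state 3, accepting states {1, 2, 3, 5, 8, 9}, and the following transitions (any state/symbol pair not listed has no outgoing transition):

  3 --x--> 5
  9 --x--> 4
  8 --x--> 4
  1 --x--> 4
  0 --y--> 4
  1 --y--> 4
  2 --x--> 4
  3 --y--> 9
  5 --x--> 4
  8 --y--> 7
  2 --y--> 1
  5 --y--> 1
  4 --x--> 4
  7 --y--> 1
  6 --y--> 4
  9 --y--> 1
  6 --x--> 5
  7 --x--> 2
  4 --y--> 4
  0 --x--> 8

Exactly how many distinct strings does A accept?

The useful subgraph on states {1, 3, 5, 9} is acyclic, so L(A) is finite; the longest accepting path visits 3 useful states, giving maximum string length 2.
Counting accepting paths from 3 by length: 1 of length 0, 2 of length 1, 2 of length 2. Total 5.

5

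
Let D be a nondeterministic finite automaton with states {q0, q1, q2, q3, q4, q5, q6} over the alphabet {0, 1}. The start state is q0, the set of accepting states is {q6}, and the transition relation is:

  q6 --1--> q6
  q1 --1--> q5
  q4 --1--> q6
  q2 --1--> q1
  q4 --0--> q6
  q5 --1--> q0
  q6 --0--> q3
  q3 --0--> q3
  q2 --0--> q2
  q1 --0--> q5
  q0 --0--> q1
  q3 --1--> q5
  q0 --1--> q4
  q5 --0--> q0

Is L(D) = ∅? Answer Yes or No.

The string 10 is accepted: the run q0 → q4 → q6 ends in the accepting state q6.
Since at least one string is accepted, L(D) is not empty.

No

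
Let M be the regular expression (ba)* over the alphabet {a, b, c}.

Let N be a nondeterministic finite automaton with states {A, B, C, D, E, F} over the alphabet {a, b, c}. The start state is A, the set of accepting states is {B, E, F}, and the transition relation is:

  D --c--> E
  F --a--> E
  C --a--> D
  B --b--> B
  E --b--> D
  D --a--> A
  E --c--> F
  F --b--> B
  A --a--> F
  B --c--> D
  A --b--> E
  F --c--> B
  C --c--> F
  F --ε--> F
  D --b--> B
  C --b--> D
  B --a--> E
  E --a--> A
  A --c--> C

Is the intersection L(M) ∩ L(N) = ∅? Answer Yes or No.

Converting the expression M to a DFA (subset construction, then merging equivalent states) gives the minimal DFA with states {m0, m1, m2}, start state m0, accepting states {m0} and transitions m0: a→m1, b→m2, c→m1; m1: a→m1, b→m1, c→m1; m2: a→m0, b→m1, c→m1.
Exploring the product automaton M × N from the start pair (m0, A), following both machines on each input symbol, reaches 8 state pairs: (m0, A), (m1, F), (m2, E), (m1, C), (m1, E), (m1, B), (m1, D), (m1, A).
M accepts in {m0} and N accepts in {B, E, F}; no reachable pair has both components accepting, so no string drives both machines to acceptance simultaneously and L(M) ∩ L(N) = ∅.
So no string is accepted by both, and the intersection is empty.

Yes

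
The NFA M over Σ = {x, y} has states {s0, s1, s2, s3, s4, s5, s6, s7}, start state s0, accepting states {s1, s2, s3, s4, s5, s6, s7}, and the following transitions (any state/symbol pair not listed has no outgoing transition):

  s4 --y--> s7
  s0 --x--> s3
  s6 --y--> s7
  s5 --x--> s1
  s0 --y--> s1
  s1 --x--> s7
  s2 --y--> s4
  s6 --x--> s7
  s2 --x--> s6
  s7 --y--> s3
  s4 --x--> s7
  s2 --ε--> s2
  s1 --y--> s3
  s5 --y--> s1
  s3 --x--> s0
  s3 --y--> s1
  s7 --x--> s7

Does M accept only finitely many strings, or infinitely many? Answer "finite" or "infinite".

State s0 is reachable from the start and can reach an accepting state, and it lies on the cycle s0 → s1 → s3 → s0.
Traversing that cycle any number of times yields accepted strings of unbounded length, so the language is infinite.

infinite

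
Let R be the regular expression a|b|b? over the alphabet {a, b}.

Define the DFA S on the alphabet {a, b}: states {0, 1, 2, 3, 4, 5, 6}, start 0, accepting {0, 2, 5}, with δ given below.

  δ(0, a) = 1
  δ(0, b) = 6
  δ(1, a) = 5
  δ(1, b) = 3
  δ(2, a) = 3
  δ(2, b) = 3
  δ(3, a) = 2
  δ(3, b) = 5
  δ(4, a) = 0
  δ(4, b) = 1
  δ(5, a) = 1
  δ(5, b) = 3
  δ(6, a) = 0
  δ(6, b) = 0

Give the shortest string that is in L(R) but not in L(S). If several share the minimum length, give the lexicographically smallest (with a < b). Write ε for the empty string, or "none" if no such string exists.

The string a is accepted by R but not by S.
No shorter string lies in the difference, and a is the lexicographically first length-1 string in L(R) \ L(S).

a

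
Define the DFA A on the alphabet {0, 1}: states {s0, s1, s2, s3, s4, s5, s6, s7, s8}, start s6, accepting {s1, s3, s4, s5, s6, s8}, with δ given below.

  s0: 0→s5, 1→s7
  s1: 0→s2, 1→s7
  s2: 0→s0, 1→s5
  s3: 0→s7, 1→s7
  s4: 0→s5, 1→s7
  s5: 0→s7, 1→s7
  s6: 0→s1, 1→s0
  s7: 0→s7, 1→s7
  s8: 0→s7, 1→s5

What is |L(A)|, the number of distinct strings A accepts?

The useful subgraph on states {s0, s1, s2, s5, s6} is acyclic, so L(A) is finite; the longest accepting path visits 5 useful states, giving maximum string length 4.
Counting accepting paths from s6 by length: 1 of length 0, 1 of length 1, 1 of length 2, 1 of length 3, 1 of length 4. Total 5.

5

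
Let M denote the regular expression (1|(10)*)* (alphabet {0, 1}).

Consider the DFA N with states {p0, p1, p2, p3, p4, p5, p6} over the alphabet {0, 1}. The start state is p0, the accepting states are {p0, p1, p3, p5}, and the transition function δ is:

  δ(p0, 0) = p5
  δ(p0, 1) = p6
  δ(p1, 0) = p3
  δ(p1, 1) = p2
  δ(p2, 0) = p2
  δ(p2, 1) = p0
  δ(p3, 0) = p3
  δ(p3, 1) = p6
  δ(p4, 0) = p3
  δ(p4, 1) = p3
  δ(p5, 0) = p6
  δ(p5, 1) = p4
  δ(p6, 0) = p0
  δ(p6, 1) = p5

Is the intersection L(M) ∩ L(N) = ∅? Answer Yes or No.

No

The empty string ε is accepted by both M and N.
Hence L(M) ∩ L(N) ≠ ∅.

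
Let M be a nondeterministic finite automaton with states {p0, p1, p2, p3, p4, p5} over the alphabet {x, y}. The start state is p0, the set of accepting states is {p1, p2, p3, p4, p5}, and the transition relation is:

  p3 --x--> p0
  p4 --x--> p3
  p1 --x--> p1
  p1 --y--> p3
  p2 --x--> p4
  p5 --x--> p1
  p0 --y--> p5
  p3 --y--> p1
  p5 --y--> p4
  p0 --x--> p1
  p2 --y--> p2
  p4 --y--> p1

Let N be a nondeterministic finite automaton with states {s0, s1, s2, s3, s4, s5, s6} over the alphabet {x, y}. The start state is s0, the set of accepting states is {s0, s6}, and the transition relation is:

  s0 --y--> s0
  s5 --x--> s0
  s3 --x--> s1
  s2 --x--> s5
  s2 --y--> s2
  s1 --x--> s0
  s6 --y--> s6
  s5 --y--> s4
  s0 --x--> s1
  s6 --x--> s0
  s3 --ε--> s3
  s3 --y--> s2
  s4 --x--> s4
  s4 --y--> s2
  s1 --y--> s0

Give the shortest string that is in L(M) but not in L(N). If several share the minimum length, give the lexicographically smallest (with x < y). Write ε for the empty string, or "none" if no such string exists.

x

The string x is accepted by M but not by N.
No shorter string lies in the difference, and x is the lexicographically first length-1 string in L(M) \ L(N).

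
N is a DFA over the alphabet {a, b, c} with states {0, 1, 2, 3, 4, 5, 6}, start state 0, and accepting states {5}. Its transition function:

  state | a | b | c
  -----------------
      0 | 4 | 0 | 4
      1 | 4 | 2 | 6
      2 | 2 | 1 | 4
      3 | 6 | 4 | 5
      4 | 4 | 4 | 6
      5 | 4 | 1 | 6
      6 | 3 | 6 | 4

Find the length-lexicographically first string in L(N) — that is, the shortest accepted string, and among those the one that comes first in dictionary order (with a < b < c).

A breadth-first search from 0 reaches an accepting state first via the path 0 → 4 → 6 → 3 → 5 on input acac.
No string of length < 4 is accepted (BFS exhausts all shorter strings without reaching an accepting state), and acac is the lexicographically least accepting string of length 4.

acac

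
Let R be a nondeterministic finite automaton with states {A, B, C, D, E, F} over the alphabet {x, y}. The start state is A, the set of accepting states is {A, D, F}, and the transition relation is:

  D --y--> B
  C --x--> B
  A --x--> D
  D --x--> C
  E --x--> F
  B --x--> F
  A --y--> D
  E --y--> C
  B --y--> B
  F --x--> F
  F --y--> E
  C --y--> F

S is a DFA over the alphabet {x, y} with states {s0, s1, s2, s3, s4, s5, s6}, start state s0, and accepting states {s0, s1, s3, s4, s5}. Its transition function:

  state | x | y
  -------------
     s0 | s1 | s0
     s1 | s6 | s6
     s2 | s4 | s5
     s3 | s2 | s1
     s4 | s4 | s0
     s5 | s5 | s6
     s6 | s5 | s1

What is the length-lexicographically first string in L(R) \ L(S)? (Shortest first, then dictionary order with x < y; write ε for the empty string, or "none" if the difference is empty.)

yxy

The string yxy is accepted by R but not by S.
No shorter string lies in the difference, and yxy is the lexicographically first length-3 string in L(R) \ L(S).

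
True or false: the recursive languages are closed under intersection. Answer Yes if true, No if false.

Yes

Run both deciders on the input and accept iff both accept; the combined machine always halts.
So the recursive languages are closed under intersection.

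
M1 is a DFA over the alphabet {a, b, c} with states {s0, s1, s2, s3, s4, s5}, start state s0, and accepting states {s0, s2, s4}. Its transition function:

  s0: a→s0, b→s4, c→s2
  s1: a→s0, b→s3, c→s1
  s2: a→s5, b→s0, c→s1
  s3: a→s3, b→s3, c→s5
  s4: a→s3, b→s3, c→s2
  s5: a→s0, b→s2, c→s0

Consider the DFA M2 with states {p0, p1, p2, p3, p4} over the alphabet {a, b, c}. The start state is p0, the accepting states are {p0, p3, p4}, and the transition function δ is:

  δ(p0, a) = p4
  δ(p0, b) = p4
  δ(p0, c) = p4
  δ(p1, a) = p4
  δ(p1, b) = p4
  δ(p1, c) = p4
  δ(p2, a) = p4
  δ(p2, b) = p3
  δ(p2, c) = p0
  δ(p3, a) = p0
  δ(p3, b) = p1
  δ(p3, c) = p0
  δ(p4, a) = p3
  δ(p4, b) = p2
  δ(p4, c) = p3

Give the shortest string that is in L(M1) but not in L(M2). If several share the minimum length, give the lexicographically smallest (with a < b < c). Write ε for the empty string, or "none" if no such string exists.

The string ab is accepted by M1 but not by M2.
No shorter string lies in the difference, and ab is the lexicographically first length-2 string in L(M1) \ L(M2).

ab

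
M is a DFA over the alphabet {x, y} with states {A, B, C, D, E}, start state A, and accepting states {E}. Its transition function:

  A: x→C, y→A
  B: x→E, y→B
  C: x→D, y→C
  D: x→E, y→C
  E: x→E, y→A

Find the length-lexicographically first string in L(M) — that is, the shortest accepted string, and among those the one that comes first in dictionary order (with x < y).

A breadth-first search from A reaches an accepting state first via the path A → C → D → E on input xxx.
No string of length < 3 is accepted (BFS exhausts all shorter strings without reaching an accepting state), and xxx is the lexicographically least accepting string of length 3.

xxx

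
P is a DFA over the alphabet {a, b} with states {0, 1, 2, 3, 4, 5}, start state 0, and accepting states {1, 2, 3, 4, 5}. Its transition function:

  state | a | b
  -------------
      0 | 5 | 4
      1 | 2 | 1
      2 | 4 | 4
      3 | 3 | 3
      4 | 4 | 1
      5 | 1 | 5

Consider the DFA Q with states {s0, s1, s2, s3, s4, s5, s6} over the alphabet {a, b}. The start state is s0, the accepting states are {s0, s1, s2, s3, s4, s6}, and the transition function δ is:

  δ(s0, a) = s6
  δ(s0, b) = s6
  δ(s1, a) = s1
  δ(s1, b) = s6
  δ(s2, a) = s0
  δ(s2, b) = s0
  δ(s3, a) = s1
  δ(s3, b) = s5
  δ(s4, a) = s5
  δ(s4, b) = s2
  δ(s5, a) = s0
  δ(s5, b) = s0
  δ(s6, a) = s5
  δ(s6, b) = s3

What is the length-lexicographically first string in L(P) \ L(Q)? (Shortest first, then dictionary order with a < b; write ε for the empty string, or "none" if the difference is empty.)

The string aa is accepted by P but not by Q.
No shorter string lies in the difference, and aa is the lexicographically first length-2 string in L(P) \ L(Q).

aa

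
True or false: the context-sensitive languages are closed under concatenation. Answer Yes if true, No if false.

Yes

With disjoint nonterminals (and terminals first replaced by fresh nonterminal copies so contexts cannot straddle the boundary), S → S₁S₂ added to two noncontracting grammars is noncontracting and generates L₁L₂; equivalently an LBA guesses the split point and checks each part in place.
So the context-sensitive languages are closed under concatenation.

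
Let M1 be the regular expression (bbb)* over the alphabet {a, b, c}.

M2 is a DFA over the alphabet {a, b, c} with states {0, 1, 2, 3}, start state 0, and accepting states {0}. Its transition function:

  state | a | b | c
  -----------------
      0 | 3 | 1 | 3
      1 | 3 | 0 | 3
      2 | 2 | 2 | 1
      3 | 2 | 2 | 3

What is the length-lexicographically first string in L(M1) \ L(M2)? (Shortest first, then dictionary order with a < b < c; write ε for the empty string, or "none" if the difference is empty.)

bbb

The string bbb is accepted by M1 but not by M2.
No shorter string lies in the difference, and bbb is the lexicographically first length-3 string in L(M1) \ L(M2).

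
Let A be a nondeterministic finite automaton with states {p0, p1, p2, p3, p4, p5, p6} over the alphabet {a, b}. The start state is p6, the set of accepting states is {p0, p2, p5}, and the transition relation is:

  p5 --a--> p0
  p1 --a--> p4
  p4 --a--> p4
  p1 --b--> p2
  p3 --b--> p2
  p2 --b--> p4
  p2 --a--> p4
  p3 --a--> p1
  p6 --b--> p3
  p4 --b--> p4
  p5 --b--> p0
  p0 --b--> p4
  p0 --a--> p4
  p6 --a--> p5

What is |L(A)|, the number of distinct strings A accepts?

5

The useful subgraph on states {p0, p1, p2, p3, p5, p6} is acyclic, so L(A) is finite; the longest accepting path visits 4 useful states, giving maximum string length 3.
Counting accepting paths from p6 by length: 1 of length 1, 3 of length 2, 1 of length 3. Total 5.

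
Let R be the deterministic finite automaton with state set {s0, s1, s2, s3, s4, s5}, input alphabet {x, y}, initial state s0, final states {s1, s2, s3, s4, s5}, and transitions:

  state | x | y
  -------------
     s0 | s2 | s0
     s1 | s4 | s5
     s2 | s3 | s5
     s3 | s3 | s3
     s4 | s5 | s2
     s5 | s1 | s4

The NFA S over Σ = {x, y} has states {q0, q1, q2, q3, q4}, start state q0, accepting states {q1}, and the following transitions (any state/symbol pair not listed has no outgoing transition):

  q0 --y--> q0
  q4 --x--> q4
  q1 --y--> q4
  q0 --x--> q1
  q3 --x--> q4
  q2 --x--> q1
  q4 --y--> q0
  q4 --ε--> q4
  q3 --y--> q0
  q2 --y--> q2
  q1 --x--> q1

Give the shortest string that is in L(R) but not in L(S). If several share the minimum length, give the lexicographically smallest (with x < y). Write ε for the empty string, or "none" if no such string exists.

The string xy is accepted by R but not by S.
No shorter string lies in the difference, and xy is the lexicographically first length-2 string in L(R) \ L(S).

xy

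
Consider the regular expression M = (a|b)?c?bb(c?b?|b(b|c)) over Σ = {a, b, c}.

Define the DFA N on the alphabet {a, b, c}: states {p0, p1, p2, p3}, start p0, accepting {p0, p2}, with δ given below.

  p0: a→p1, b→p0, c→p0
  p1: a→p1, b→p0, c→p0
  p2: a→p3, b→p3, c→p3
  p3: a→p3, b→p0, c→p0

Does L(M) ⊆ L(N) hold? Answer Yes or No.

Yes

Converting the expression M to a DFA (subset construction, then merging equivalent states) gives the minimal DFA with states {m0, m1, m2, m3, m4, m5, m6, m7, m8, m9, m10}, start state m0, accepting states {m6, m7, m8, m9, m10} and transitions m0: a→m1, b→m2, c→m3; m1: a→m4, b→m5, c→m3; m2: a→m4, b→m6, c→m3; m3: a→m4, b→m5, c→m4; m4: a→m4, b→m4, c→m4; m5: a→m4, b→m7, c→m4; m6: a→m4, b→m7, c→m8; m7: a→m4, b→m9, c→m8; m8: a→m4, b→m10, c→m4; m9: a→m4, b→m10, c→m10; m10: a→m4, b→m4, c→m4.
Exploring the product automaton M × N from the start pair (m0, p0), following both machines on each input symbol, reaches 12 state pairs: (m0, p0), (m1, p1), (m2, p0), (m3, p0), (m4, p1), (m5, p0), (m6, p0), (m4, p0), (m7, p0), (m8, p0), (m9, p0), (m10, p0).
M accepts in {m6, m7, m8, m9, m10} and N accepts in {p0, p2}. The reachable pairs whose M-component is accepting are (m6, p0), (m7, p0), (m8, p0), (m9, p0), (m10, p0); in each of them the N-component is accepting too, so the product for L(M) \ L(N) (M-component accepting, N-component rejecting) has no reachable accepting pair and the difference is empty.
Hence every string in L(M) is also in L(N).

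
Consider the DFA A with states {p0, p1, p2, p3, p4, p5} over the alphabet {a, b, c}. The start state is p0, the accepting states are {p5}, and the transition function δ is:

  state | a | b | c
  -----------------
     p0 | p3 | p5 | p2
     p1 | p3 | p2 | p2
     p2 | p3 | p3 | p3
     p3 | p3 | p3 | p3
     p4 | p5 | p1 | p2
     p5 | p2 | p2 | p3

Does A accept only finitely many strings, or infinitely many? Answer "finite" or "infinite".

finite

The useful states (reachable from p0 and able to reach an accepting state) are {p0, p5}.
Restricted to these states the transition graph has no cycle, so every accepting path has bounded length and L is finite.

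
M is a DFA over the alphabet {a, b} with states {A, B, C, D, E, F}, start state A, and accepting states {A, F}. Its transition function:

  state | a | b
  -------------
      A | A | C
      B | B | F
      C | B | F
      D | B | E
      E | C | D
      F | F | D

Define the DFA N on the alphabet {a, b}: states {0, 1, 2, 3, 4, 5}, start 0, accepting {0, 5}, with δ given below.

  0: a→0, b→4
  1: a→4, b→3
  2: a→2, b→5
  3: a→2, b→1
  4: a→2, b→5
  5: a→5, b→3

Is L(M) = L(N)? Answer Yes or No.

Exploring the product automaton M × N from the start pair (A, 0), following both machines on each input symbol, reaches 6 state pairs: (A, 0), (C, 4), (B, 2), (F, 5), (D, 3), (E, 1).
M accepts in {A, F} and N accepts in {0, 5}. In every reachable pair the two components are either both accepting — (A, 0), (F, 5) — or both non-accepting, so no string is accepted by exactly one of the machines: L(M) \ L(N) and L(N) \ L(M) are both empty.
Hence every string is accepted by M iff it is accepted by N, and the two languages coincide.

Yes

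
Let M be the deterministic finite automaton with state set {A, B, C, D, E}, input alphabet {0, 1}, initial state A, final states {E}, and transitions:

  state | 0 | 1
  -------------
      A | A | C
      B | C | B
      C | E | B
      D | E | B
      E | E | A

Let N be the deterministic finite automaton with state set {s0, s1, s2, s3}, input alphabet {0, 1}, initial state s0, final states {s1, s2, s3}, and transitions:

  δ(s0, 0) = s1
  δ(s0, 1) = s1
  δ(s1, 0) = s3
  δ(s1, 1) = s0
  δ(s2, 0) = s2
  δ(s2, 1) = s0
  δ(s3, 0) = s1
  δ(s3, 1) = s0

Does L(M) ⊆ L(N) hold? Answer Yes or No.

Exploring the product automaton M × N from the start pair (A, s0), following both machines on each input symbol, reaches 10 state pairs: (A, s0), (A, s1), (C, s1), (A, s3), (C, s0), (E, s3), (B, s0), (E, s1), (B, s1), (C, s3).
M accepts in {E} and N accepts in {s1, s2, s3}. The reachable pairs whose M-component is accepting are (E, s3), (E, s1); in each of them the N-component is accepting too, so the product for L(M) \ L(N) (M-component accepting, N-component rejecting) has no reachable accepting pair and the difference is empty.
Hence every string in L(M) is also in L(N).

Yes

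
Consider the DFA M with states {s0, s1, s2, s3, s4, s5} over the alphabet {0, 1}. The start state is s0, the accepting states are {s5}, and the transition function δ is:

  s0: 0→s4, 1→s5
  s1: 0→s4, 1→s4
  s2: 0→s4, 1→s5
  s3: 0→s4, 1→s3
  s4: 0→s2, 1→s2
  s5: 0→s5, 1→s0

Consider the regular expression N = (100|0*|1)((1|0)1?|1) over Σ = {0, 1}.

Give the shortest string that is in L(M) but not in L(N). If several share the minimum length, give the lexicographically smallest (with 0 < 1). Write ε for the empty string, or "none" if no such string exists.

100

The string 100 is accepted by M but not by N.
No shorter string lies in the difference, and 100 is the lexicographically first length-3 string in L(M) \ L(N).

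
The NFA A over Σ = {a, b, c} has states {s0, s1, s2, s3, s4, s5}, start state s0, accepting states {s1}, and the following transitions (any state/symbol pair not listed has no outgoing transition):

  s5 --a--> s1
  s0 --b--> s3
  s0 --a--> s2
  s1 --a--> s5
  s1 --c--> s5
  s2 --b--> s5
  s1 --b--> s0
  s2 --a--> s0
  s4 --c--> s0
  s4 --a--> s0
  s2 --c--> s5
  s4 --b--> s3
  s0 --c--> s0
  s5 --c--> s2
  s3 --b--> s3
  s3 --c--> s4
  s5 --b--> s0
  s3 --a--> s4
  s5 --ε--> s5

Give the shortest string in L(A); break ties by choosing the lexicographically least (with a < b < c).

A breadth-first search from s0 reaches an accepting state first via the path s0 → s2 → s5 → s1 on input aba.
No string of length < 3 is accepted (BFS exhausts all shorter strings without reaching an accepting state), and aba is the lexicographically least accepting string of length 3.

aba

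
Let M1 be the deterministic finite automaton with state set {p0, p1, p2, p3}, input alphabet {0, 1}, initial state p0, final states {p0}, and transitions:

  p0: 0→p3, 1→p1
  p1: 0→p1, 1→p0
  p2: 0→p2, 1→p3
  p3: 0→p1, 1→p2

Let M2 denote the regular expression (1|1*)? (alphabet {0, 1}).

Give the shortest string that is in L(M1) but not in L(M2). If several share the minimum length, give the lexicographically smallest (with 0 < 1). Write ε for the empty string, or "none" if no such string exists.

001

The string 001 is accepted by M1 but not by M2.
No shorter string lies in the difference, and 001 is the lexicographically first length-3 string in L(M1) \ L(M2).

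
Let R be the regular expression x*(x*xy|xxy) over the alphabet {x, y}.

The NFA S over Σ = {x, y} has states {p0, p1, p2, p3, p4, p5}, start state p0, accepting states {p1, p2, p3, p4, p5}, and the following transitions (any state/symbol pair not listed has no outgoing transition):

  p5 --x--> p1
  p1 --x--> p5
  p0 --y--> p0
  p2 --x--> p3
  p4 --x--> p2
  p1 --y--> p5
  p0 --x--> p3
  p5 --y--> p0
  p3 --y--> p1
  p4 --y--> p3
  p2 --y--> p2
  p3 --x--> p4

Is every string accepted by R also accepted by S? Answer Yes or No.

Yes

Converting the expression R to a DFA (subset construction, then merging equivalent states) gives the minimal DFA with states {r0, r1, r2, r3}, start state r0, accepting states {r3} and transitions r0: x→r1, y→r2; r1: x→r1, y→r3; r2: x→r2, y→r2; r3: x→r2, y→r2.
Exploring the product automaton R × S from the start pair (r0, p0), following both machines on each input symbol, reaches 13 state pairs: (r0, p0), (r1, p3), (r2, p0), (r1, p4), (r3, p1), (r2, p3), (r1, p2), (r3, p3), (r2, p5), (r2, p4), (r2, p1), (r3, p2), (r2, p2).
R accepts in {r3} and S accepts in {p1, p2, p3, p4, p5}. The reachable pairs whose R-component is accepting are (r3, p1), (r3, p3), (r3, p2); in each of them the S-component is accepting too, so the product for L(R) \ L(S) (R-component accepting, S-component rejecting) has no reachable accepting pair and the difference is empty.
Hence every string in L(R) is also in L(S).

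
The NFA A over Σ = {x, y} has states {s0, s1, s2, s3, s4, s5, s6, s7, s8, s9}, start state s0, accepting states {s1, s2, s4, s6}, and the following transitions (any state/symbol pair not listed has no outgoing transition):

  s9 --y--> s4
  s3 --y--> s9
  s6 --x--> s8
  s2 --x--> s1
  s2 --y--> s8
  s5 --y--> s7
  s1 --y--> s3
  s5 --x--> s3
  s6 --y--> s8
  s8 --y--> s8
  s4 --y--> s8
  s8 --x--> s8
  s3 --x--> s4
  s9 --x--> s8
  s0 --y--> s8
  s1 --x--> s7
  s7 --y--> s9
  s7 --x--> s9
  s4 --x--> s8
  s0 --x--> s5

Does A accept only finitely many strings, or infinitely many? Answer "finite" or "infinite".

finite

The useful states (reachable from s0 and able to reach an accepting state) are {s0, s3, s4, s5, s7, s9}.
Restricted to these states the transition graph has no cycle, so every accepting path has bounded length and L is finite.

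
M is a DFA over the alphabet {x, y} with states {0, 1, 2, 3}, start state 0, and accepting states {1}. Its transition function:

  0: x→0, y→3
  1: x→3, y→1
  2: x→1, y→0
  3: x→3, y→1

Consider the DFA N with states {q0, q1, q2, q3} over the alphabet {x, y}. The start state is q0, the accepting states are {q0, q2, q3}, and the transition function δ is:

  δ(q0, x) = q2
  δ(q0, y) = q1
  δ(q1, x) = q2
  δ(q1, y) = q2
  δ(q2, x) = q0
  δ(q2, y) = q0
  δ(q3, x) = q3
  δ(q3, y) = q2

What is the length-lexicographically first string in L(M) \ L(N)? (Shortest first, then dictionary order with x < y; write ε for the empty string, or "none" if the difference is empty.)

The string xyy is accepted by M but not by N.
No shorter string lies in the difference, and xyy is the lexicographically first length-3 string in L(M) \ L(N).

xyy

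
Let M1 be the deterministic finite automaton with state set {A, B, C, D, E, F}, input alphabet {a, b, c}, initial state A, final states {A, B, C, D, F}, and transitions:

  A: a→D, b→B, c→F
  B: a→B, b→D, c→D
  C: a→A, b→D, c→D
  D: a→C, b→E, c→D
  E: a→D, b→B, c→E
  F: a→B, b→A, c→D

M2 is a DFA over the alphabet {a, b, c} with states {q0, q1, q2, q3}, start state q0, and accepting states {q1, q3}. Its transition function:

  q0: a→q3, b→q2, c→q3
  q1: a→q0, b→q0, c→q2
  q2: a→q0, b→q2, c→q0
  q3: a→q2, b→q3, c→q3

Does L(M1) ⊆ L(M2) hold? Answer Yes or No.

No

The empty string ε is in L(M1) but not in L(M2).
So L(M1) ⊄ L(M2).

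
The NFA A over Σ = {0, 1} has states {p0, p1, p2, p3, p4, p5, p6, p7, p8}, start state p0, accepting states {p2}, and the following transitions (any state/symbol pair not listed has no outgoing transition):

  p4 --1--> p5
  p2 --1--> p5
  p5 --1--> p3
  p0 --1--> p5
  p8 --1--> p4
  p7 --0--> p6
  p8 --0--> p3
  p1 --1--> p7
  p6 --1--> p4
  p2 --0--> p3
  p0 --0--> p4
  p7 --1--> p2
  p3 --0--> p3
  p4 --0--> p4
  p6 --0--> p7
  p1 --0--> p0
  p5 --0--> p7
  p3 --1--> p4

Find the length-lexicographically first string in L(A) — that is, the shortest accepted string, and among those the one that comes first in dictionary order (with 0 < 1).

101

A breadth-first search from p0 reaches an accepting state first via the path p0 → p5 → p7 → p2 on input 101.
No string of length < 3 is accepted (BFS exhausts all shorter strings without reaching an accepting state), and 101 is the lexicographically least accepting string of length 3.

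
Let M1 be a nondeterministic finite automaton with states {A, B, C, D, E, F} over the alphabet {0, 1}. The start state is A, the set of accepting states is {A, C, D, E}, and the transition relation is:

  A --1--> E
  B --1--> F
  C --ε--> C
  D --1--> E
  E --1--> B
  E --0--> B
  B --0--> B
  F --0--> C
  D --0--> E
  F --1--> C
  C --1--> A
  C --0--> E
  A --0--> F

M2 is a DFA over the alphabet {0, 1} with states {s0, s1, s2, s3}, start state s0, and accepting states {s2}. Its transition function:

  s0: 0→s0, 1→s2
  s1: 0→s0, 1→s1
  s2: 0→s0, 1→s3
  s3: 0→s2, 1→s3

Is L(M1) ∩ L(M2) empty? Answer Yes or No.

The string 1 is accepted by both M1 and M2.
Hence L(M1) ∩ L(M2) ≠ ∅.

No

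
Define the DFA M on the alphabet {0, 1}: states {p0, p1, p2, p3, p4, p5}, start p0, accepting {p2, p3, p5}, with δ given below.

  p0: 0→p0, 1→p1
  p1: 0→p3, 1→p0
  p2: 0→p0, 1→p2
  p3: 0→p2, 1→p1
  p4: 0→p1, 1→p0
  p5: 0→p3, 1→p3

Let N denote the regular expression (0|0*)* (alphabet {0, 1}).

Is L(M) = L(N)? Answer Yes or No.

The string 10 is accepted by M but rejected by N.
So L(M) ≠ L(N).

No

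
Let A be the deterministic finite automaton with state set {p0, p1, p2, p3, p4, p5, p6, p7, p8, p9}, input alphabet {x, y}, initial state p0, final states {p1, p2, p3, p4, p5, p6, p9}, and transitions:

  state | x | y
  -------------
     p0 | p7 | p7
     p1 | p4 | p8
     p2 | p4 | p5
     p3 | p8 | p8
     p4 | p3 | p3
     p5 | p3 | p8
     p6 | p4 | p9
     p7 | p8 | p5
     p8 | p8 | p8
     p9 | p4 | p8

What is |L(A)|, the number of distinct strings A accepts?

The useful subgraph on states {p0, p3, p5, p7} is acyclic, so L(A) is finite; the longest accepting path visits 4 useful states, giving maximum string length 3.
Counting accepting paths from p0 by length: 2 of length 2, 2 of length 3. Total 4.

4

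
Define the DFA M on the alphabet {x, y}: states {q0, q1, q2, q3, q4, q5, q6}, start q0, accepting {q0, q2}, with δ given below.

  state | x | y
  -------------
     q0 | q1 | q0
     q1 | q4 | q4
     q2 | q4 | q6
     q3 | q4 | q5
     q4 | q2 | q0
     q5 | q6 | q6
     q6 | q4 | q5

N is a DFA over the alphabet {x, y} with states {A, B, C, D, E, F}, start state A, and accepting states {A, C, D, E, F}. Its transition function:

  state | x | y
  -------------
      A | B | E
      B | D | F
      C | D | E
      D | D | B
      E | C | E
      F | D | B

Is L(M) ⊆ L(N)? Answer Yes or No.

The string xxy is in L(M) but not in L(N).
So L(M) ⊄ L(N).

No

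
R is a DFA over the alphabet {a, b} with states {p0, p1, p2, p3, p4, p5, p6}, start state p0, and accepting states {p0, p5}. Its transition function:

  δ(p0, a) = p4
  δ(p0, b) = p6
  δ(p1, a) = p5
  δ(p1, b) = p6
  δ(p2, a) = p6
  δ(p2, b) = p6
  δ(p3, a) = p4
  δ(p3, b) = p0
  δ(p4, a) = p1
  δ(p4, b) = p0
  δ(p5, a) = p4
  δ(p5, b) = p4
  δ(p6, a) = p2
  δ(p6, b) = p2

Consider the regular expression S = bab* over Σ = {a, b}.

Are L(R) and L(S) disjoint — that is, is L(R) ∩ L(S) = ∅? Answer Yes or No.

Converting the expression S to a DFA (subset construction, then merging equivalent states) gives the minimal DFA with states {s0, s1, s2, s3}, start state s0, accepting states {s3} and transitions s0: a→s1, b→s2; s1: a→s1, b→s1; s2: a→s3, b→s1; s3: a→s1, b→s3.
Exploring the product automaton R × S from the start pair (p0, s0), following both machines on each input symbol, reaches 10 state pairs: (p0, s0), (p4, s1), (p6, s2), (p1, s1), (p0, s1), (p2, s3), (p2, s1), (p5, s1), (p6, s1), (p6, s3).
R accepts in {p0, p5} and S accepts in {s3}; no reachable pair has both components accepting, so no string drives both machines to acceptance simultaneously and L(R) ∩ L(S) = ∅.
So no string is accepted by both, and the intersection is empty.

Yes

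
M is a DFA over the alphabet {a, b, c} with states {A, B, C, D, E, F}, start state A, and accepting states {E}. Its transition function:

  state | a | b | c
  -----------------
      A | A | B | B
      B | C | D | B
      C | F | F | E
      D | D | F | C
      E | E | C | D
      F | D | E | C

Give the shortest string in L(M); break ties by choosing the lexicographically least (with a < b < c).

bac

A breadth-first search from A reaches an accepting state first via the path A → B → C → E on input bac.
No string of length < 3 is accepted (BFS exhausts all shorter strings without reaching an accepting state), and bac is the lexicographically least accepting string of length 3.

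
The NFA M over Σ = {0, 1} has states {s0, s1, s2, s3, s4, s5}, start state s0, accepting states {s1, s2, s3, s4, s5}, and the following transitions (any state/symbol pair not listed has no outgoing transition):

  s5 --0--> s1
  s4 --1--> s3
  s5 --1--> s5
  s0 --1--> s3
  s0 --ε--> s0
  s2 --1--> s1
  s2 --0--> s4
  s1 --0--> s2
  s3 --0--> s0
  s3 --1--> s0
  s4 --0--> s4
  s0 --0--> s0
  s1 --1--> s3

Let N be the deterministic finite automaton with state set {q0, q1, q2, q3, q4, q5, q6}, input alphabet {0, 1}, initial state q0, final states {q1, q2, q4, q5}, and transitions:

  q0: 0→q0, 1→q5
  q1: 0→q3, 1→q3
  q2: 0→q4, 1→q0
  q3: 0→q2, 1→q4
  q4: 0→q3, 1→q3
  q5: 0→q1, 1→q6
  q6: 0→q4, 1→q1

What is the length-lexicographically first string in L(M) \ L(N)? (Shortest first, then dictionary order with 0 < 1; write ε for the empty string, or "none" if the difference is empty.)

The string 101 is accepted by M but not by N.
No shorter string lies in the difference, and 101 is the lexicographically first length-3 string in L(M) \ L(N).

101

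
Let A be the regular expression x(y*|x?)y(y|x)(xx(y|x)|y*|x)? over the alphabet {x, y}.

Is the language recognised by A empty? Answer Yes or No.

The string xyx matches the expression, so it belongs to L(A).
Since L(A) contains at least one string, it is not empty.

No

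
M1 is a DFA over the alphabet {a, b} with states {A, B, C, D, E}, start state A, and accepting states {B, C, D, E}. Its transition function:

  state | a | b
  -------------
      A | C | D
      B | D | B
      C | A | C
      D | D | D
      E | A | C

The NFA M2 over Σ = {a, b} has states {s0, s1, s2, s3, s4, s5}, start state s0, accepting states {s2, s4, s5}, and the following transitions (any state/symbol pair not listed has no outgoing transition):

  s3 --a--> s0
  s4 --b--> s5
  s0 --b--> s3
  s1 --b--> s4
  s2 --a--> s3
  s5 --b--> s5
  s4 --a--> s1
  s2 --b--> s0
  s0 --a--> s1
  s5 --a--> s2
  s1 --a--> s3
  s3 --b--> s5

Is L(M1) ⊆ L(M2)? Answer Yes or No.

The string a is in L(M1) but not in L(M2).
So L(M1) ⊄ L(M2).

No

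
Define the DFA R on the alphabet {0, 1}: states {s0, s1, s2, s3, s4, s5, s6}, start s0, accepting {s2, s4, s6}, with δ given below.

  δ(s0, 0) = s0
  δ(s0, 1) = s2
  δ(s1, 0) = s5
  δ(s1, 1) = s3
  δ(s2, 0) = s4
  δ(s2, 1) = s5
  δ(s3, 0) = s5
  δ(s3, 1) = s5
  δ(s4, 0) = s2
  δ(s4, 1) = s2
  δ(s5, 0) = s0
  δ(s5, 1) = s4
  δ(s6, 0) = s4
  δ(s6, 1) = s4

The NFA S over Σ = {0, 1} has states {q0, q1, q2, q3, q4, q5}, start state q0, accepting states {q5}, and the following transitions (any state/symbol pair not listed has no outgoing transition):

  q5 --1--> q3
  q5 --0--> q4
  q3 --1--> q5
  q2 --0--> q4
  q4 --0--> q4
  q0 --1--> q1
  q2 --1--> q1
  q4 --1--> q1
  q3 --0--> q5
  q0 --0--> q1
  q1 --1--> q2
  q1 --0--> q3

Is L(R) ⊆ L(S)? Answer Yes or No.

No

The string 1 is in L(R) but not in L(S).
So L(R) ⊄ L(S).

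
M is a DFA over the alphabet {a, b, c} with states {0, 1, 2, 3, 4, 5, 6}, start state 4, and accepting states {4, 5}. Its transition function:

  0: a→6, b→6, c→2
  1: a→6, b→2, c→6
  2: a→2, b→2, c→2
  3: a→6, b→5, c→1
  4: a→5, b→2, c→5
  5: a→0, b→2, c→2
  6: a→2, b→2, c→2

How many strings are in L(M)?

The useful subgraph on states {4, 5} is acyclic, so L(M) is finite; the longest accepting path visits 2 useful states, giving maximum string length 1.
Counting accepting paths from 4 by length: 1 of length 0, 2 of length 1. Total 3.

3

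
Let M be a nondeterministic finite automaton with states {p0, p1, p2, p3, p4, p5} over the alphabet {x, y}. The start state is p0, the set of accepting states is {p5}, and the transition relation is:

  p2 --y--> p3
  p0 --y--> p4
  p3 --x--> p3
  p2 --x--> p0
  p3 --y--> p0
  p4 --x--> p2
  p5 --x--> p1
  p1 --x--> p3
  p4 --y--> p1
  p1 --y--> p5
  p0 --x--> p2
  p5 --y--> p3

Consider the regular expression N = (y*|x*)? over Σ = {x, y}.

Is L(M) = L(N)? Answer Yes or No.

No

The string xxyyy is accepted by M but rejected by N.
So L(M) ≠ L(N).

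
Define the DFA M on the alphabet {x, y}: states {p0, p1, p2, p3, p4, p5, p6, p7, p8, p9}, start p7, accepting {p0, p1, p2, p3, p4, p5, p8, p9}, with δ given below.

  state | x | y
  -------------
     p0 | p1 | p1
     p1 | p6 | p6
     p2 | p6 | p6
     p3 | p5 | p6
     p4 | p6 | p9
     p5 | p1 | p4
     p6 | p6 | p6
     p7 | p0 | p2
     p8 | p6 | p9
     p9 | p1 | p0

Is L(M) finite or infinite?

The useful states (reachable from p7 and able to reach an accepting state) are {p0, p1, p2, p7}.
Restricted to these states the transition graph has no cycle, so every accepting path has bounded length and L is finite.

finite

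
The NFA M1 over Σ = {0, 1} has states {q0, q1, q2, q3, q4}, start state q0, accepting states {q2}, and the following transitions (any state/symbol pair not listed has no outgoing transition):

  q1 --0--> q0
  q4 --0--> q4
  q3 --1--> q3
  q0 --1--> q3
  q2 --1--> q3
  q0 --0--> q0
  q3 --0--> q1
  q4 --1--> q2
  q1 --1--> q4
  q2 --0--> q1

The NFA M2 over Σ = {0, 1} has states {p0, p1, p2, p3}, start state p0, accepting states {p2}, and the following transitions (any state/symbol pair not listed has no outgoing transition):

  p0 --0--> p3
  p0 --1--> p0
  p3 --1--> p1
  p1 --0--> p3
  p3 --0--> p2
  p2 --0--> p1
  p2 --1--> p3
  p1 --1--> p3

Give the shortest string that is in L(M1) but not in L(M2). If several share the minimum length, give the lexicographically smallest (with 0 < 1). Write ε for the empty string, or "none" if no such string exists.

The string 1011 is accepted by M1 but not by M2.
No shorter string lies in the difference, and 1011 is the lexicographically first length-4 string in L(M1) \ L(M2).

1011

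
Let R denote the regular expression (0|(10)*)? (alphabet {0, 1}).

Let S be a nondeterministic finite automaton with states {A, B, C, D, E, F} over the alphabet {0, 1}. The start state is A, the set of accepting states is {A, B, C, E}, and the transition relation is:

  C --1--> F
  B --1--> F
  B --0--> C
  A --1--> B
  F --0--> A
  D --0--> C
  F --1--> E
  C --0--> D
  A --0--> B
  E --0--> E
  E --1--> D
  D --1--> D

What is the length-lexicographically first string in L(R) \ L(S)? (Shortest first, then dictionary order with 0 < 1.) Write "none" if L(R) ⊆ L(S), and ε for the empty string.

none

Converting the expression R to a DFA (subset construction, then merging equivalent states) gives the minimal DFA with states {r0, r1, r2, r3, r4}, start state r0, accepting states {r0, r1, r4} and transitions r0: 0→r1, 1→r2; r1: 0→r3, 1→r3; r2: 0→r4, 1→r3; r3: 0→r3, 1→r3; r4: 0→r3, 1→r2.
Exploring the product automaton R × S from the start pair (r0, A), following both machines on each input symbol, reaches 12 state pairs: (r0, A), (r1, B), (r2, B), (r3, C), (r3, F), (r4, C), (r3, D), (r3, A), (r3, E), (r2, F), (r3, B), (r4, A).
R accepts in {r0, r1, r4} and S accepts in {A, B, C, E}. The reachable pairs whose R-component is accepting are (r0, A), (r1, B), (r4, C), (r4, A); in each of them the S-component is accepting too, so the product for L(R) \ L(S) (R-component accepting, S-component rejecting) has no reachable accepting pair and the difference is empty.
So every string accepted by R is also accepted by S: L(R) \ L(S) = ∅ and there is no such string.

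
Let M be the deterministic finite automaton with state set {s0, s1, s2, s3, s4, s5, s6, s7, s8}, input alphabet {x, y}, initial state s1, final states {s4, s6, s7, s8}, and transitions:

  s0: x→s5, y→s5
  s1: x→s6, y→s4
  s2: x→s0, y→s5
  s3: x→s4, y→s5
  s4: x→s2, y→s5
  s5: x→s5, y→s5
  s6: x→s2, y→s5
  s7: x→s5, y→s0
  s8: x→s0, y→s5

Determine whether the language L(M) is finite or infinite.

The useful states (reachable from s1 and able to reach an accepting state) are {s1, s4, s6}.
Restricted to these states the transition graph has no cycle, so every accepting path has bounded length and L is finite.

finite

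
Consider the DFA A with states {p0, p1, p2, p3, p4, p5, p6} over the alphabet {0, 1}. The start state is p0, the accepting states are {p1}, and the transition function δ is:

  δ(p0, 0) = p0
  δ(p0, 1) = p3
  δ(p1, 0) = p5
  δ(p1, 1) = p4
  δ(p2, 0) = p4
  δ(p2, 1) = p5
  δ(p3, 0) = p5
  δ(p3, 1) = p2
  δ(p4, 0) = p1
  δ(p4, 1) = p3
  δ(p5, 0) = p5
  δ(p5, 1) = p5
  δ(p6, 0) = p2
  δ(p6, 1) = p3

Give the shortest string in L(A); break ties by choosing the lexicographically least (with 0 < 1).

1100

A breadth-first search from p0 reaches an accepting state first via the path p0 → p3 → p2 → p4 → p1 on input 1100.
No string of length < 4 is accepted (BFS exhausts all shorter strings without reaching an accepting state), and 1100 is the lexicographically least accepting string of length 4.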